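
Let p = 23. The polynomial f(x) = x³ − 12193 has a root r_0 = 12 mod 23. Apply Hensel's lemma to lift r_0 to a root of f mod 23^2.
r_1 = 35 (mod 529)

Hensel: r_{i+1} = r_i − f(r_i)/f′(r_i) mod 23^{i+2}, where f′(x) = 3x². Iterate:
  r_0 = 12 (mod 23)
  r_1 = 35 (mod 529)
Final: r = 35 with f(r) ≡ 0 mod 23^2.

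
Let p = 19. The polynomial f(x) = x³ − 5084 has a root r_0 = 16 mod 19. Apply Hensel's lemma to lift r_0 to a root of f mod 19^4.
r_3 = 16926 (mod 130321)

Hensel: r_{i+1} = r_i − f(r_i)/f′(r_i) mod 19^{i+2}, where f′(x) = 3x². Iterate:
  r_0 = 16 (mod 19)
  r_1 = 320 (mod 361)
  r_2 = 3208 (mod 6859)
  r_3 = 16926 (mod 130321)
Final: r = 16926 with f(r) ≡ 0 mod 19^4.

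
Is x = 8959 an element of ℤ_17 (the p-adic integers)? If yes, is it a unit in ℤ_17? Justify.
x ∈ ℤ_17 but not a unit; v_17(x) = 2 > 0

ℤ_17 = {x ∈ ℚ_17 : v_17(x) ≥ 0} and ℤ_17^× = {x ∈ ℤ_17 : v_17(x) = 0}. Here v_17(8959) = v_17(num) − v_17(den) = 2; compare against these criteria.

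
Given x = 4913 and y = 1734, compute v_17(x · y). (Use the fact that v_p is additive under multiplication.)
v_17(8519142) = 5

v_p(x) = 3 (factor: 4913 = 17^3 · 1); v_p(y) = 2 (factor: 1734 = 17^2 · 6). Additivity: v_p(xy) = v_p(x) + v_p(y) = 3 + 2 = 5. (Direct check: xy = 8519142 = 17^5 · (6).)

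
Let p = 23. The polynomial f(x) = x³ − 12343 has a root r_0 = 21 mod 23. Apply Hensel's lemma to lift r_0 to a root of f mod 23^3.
r_2 = 10946 (mod 12167)

Hensel: r_{i+1} = r_i − f(r_i)/f′(r_i) mod 23^{i+2}, where f′(x) = 3x². Iterate:
  r_0 = 21 (mod 23)
  r_1 = 366 (mod 529)
  r_2 = 10946 (mod 12167)
Final: r = 10946 with f(r) ≡ 0 mod 23^3.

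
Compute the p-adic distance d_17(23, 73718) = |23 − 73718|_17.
d_17(23, 73718) = 1/4913

Step 1 — x − y = 23 − 73718 = -73695. Step 2 — v_17(-73695) = 3 (factor: -73695 = −(17^3 · 15); the sign does not affect v_p). Step 3 — |x − y|_17 = 17^{-3} = 1/4913.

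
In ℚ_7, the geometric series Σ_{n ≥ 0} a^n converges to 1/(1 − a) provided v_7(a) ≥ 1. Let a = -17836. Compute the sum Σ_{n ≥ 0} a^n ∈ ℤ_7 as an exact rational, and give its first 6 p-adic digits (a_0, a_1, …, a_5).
Σ a^n = 1/(1 − a) = 1/17837;  first 6 digits = (1, 0, 0, 4, 6, 5)

v_7(a) = 3 ≥ 1, so the series converges in ℤ_7 to 1/(1 − a) = 1/(1 − (-17836)) = 1/17837. Expand this rational in ℤ_7: compute digits iteratively via d_i = x_i mod 7, x_{i+1} = (x_i − d_i)/7. The first 6 digits are (1, 0, 0, 4, 6, 5).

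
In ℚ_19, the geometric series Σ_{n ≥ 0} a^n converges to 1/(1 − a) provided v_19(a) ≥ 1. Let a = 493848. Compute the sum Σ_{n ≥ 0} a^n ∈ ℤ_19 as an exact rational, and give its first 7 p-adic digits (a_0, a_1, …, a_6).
Σ a^n = 1/(1 − a) = -1/493847;  first 7 digits = (1, 0, 0, 15, 3, 0, 16)

v_19(a) = 3 ≥ 1, so the series converges in ℤ_19 to 1/(1 − a) = 1/(1 − 493848) = -1/493847. Expand this rational in ℤ_19: compute digits iteratively via d_i = x_i mod 19, x_{i+1} = (x_i − d_i)/19. The first 7 digits are (1, 0, 0, 15, 3, 0, 16).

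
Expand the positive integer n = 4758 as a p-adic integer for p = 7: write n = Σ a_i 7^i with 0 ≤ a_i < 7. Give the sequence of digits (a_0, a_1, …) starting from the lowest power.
(a_0, a_1, …) = (5, 0, 6, 6, 1)

Repeated division by 7 gives the digits low-to-high: 4758 = 5 + 6·7^2 + 6·7^3 + 1·7^4. Digit sequence: (5, 0, 6, 6, 1).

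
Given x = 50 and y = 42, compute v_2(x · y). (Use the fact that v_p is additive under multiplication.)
v_2(2100) = 2

v_p(x) = 1 (factor: 50 = 2^1 · 25); v_p(y) = 1 (factor: 42 = 2^1 · 21). Additivity: v_p(xy) = v_p(x) + v_p(y) = 1 + 1 = 2. (Direct check: xy = 2100 = 2^2 · (525).)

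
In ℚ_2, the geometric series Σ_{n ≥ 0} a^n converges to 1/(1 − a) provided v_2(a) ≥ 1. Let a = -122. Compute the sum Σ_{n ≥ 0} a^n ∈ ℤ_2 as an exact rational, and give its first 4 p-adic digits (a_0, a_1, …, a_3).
Σ a^n = 1/(1 − a) = 1/123;  first 4 digits = (1, 1, 0, 0)

v_2(a) = 1 ≥ 1, so the series converges in ℤ_2 to 1/(1 − a) = 1/(1 − (-122)) = 1/123. Expand this rational in ℤ_2: compute digits iteratively via d_i = x_i mod 2, x_{i+1} = (x_i − d_i)/2. The first 4 digits are (1, 1, 0, 0).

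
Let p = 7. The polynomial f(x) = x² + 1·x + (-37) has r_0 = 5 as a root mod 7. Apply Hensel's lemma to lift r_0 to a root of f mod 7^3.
r_2 = 19 (mod 343)

Hensel: r_{i+1} = r_i − f(r_i)·(f′(r_i))^{-1} mod 7^{i+2}, f′(x) = 2x + 1. Iterate:
  r_0 = 5 (mod 7)
  r_1 = 19 (mod 49)
  r_2 = 19 (mod 343)
Final: r = 19 satisfies f(r) ≡ 0 mod 7^3.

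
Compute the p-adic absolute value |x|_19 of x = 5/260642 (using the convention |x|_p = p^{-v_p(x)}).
|5/260642|_19 = 130321

Step 1 — compute v_19(x) by factoring powers of 19 out of the numerator and denominator: v_19(5/260642) = -4. Step 2 — apply |x|_p = p^{-v_p(x)} = 19^{4} = 130321.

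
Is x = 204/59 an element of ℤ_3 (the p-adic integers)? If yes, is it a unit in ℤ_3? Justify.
x ∈ ℤ_3 but not a unit; v_3(x) = 1 > 0

ℤ_3 = {x ∈ ℚ_3 : v_3(x) ≥ 0} and ℤ_3^× = {x ∈ ℤ_3 : v_3(x) = 0}. Here v_3(204/59) = v_3(num) − v_3(den) = 1; compare against these criteria.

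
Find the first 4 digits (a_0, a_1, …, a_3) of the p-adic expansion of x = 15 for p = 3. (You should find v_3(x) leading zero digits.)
(a_0, …, a_3) = (0, 2, 1, 0)

v_3(15) = 1, so a_0 = ... = a_0 = 0. Factor out: x = 3^1 · u with u = 5 a unit in ℤ_3. Expand u iteratively via a_{v+i} = u_i mod 3, u_{i+1} = (u_i − a_{v+i})/3:
  u_0 = 5;  a_1 = 2;  u_1 = (u_0 − 2)/3 = 1
  u_1 = 1;  a_2 = 1;  u_2 = (u_1 − 1)/3 = 0
  u_2 = 0;  a_3 = 0;  u_3 = (u_2 − 0)/3 = 0
Digits: (0, 2, 1, 0).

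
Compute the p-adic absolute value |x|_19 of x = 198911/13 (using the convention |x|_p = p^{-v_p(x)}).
|198911/13|_19 = 1/6859

Step 1 — compute v_19(x) by factoring powers of 19 out of the numerator and denominator: v_19(198911/13) = 3. Step 2 — apply |x|_p = p^{-v_p(x)} = 19^{-3} = 1/6859.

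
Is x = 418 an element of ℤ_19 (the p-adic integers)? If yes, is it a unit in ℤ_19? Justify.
x ∈ ℤ_19 but not a unit; v_19(x) = 1 > 0

ℤ_19 = {x ∈ ℚ_19 : v_19(x) ≥ 0} and ℤ_19^× = {x ∈ ℤ_19 : v_19(x) = 0}. Here v_19(418) = v_19(num) − v_19(den) = 1; compare against these criteria.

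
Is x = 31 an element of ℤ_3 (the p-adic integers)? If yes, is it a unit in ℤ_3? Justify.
x ∈ ℤ_3^× (unit); v_3(x) = 0

ℤ_3 = {x ∈ ℚ_3 : v_3(x) ≥ 0} and ℤ_3^× = {x ∈ ℤ_3 : v_3(x) = 0}. Here v_3(31) = v_3(num) − v_3(den) = 0; compare against these criteria.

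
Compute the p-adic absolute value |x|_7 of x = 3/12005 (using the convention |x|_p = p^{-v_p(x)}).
|3/12005|_7 = 2401

Step 1 — compute v_7(x) by factoring powers of 7 out of the numerator and denominator: v_7(3/12005) = -4. Step 2 — apply |x|_p = p^{-v_p(x)} = 7^{4} = 2401.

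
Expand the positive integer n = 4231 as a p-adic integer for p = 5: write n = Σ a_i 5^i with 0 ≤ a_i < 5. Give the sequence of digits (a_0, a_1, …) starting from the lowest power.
(a_0, a_1, …) = (1, 1, 4, 3, 1, 1)

Repeated division by 5 gives the digits low-to-high: 4231 = 1 + 1·5^1 + 4·5^2 + 3·5^3 + 1·5^4 + 1·5^5. Digit sequence: (1, 1, 4, 3, 1, 1).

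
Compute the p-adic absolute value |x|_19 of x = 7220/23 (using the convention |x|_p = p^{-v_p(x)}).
|7220/23|_19 = 1/361

Step 1 — compute v_19(x) by factoring powers of 19 out of the numerator and denominator: v_19(7220/23) = 2. Step 2 — apply |x|_p = p^{-v_p(x)} = 19^{-2} = 1/361.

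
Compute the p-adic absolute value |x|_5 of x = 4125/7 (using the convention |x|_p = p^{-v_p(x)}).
|4125/7|_5 = 1/125

Step 1 — compute v_5(x) by factoring powers of 5 out of the numerator and denominator: v_5(4125/7) = 3. Step 2 — apply |x|_p = p^{-v_p(x)} = 5^{-3} = 1/125.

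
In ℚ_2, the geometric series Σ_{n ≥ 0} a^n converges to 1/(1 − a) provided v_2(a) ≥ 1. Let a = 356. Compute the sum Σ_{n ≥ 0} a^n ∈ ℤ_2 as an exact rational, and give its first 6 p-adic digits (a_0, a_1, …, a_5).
Σ a^n = 1/(1 − a) = -1/355;  first 6 digits = (1, 0, 1, 0, 1, 1)

v_2(a) = 2 ≥ 1, so the series converges in ℤ_2 to 1/(1 − a) = 1/(1 − 356) = -1/355. Expand this rational in ℤ_2: compute digits iteratively via d_i = x_i mod 2, x_{i+1} = (x_i − d_i)/2. The first 6 digits are (1, 0, 1, 0, 1, 1).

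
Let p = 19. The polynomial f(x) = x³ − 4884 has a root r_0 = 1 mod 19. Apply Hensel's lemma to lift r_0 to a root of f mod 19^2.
r_1 = 305 (mod 361)

Hensel: r_{i+1} = r_i − f(r_i)/f′(r_i) mod 19^{i+2}, where f′(x) = 3x². Iterate:
  r_0 = 1 (mod 19)
  r_1 = 305 (mod 361)
Final: r = 305 with f(r) ≡ 0 mod 19^2.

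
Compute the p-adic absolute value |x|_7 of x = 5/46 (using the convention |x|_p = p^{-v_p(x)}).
|5/46|_7 = 1

Step 1 — compute v_7(x) by factoring powers of 7 out of the numerator and denominator: v_7(5/46) = 0. Step 2 — apply |x|_p = p^{-v_p(x)} = 7^{0} = 1.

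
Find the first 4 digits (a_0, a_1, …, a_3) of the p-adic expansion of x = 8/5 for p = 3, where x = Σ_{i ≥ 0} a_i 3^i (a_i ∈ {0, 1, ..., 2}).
(a_0, …, a_3) = (1, 2, 0, 1)

v_3(8/5) = 0 (numerator and denominator both coprime to 3), so x ∈ ℤ_3^×. Compute digits iteratively via a_i = x_i mod 3, x_{i+1} = (x_i − a_i)/3, with x_0 = x:
  x_0 = 8/5;  a_0 = 1;  x_1 = (x_0 − 1)/3 = 1/5
  x_1 = 1/5;  a_1 = 2;  x_2 = (x_1 − 2)/3 = -3/5
  x_2 = -3/5;  a_2 = 0;  x_3 = (x_2 − 0)/3 = -1/5
  x_3 = -1/5;  a_3 = 1;  x_4 = (x_3 − 1)/3 = -2/5
Digits: (1, 2, 0, 1).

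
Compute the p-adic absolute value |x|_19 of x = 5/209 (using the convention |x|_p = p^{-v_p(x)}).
|5/209|_19 = 19

Step 1 — compute v_19(x) by factoring powers of 19 out of the numerator and denominator: v_19(5/209) = -1. Step 2 — apply |x|_p = p^{-v_p(x)} = 19^{1} = 19.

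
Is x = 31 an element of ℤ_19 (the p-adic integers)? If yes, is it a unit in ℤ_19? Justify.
x ∈ ℤ_19^× (unit); v_19(x) = 0

ℤ_19 = {x ∈ ℚ_19 : v_19(x) ≥ 0} and ℤ_19^× = {x ∈ ℤ_19 : v_19(x) = 0}. Here v_19(31) = v_19(num) − v_19(den) = 0; compare against these criteria.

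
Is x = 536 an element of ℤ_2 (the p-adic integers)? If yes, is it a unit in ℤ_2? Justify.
x ∈ ℤ_2 but not a unit; v_2(x) = 3 > 0

ℤ_2 = {x ∈ ℚ_2 : v_2(x) ≥ 0} and ℤ_2^× = {x ∈ ℤ_2 : v_2(x) = 0}. Here v_2(536) = v_2(num) − v_2(den) = 3; compare against these criteria.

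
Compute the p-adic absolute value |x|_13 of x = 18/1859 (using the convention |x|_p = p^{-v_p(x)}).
|18/1859|_13 = 169

Step 1 — compute v_13(x) by factoring powers of 13 out of the numerator and denominator: v_13(18/1859) = -2. Step 2 — apply |x|_p = p^{-v_p(x)} = 13^{2} = 169.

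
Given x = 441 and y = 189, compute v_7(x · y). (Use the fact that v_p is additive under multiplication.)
v_7(83349) = 3

v_p(x) = 2 (factor: 441 = 7^2 · 9); v_p(y) = 1 (factor: 189 = 7^1 · 27). Additivity: v_p(xy) = v_p(x) + v_p(y) = 2 + 1 = 3. (Direct check: xy = 83349 = 7^3 · (243).)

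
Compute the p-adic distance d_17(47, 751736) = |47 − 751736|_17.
d_17(47, 751736) = 1/83521

Step 1 — x − y = 47 − 751736 = -751689. Step 2 — v_17(-751689) = 4 (factor: -751689 = −(17^4 · 9); the sign does not affect v_p). Step 3 — |x − y|_17 = 17^{-4} = 1/83521.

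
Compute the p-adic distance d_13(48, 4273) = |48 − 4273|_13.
d_13(48, 4273) = 1/169

Step 1 — x − y = 48 − 4273 = -4225. Step 2 — v_13(-4225) = 2 (factor: -4225 = −(13^2 · 25); the sign does not affect v_p). Step 3 — |x − y|_13 = 13^{-2} = 1/169.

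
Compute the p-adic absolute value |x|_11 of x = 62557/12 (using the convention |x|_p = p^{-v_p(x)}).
|62557/12|_11 = 1/1331

Step 1 — compute v_11(x) by factoring powers of 11 out of the numerator and denominator: v_11(62557/12) = 3. Step 2 — apply |x|_p = p^{-v_p(x)} = 11^{-3} = 1/1331.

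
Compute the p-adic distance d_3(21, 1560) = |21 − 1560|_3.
d_3(21, 1560) = 1/81

Step 1 — x − y = 21 − 1560 = -1539. Step 2 — v_3(-1539) = 4 (factor: -1539 = −(3^4 · 19); the sign does not affect v_p). Step 3 — |x − y|_3 = 3^{-4} = 1/81.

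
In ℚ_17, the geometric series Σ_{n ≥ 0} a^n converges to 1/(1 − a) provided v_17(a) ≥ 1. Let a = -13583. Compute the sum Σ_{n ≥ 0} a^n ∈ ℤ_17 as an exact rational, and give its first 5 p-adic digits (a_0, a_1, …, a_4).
Σ a^n = 1/(1 − a) = 1/13584;  first 5 digits = (1, 0, 4, 14, 15)

v_17(a) = 2 ≥ 1, so the series converges in ℤ_17 to 1/(1 − a) = 1/(1 − (-13583)) = 1/13584. Expand this rational in ℤ_17: compute digits iteratively via d_i = x_i mod 17, x_{i+1} = (x_i − d_i)/17. The first 5 digits are (1, 0, 4, 14, 15).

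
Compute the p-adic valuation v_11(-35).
v_11(-35) = 0

v_11(n) is the largest exponent k such that 11^k divides n. Factor out: -35 = -11^0 · 35. (Sign doesn't affect v_p.) So v_11(-35) = 0.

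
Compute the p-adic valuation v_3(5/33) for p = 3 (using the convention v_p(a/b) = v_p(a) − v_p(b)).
v_3(5/33) = -1

Factor powers of 3 from the numerator and denominator of the reduced fraction: 5 = 3^0 · 5 and 33 = 3^1 · 11. Apply v_p(a/b) = v_p(a) − v_p(b): v_3(5/33) = 0 − 1 = -1.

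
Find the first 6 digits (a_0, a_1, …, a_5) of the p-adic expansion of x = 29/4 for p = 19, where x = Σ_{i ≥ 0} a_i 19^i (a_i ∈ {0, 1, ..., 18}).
(a_0, …, a_5) = (12, 14, 4, 14, 4, 14)

v_19(29/4) = 0 (numerator and denominator both coprime to 19), so x ∈ ℤ_19^×. Compute digits iteratively via a_i = x_i mod 19, x_{i+1} = (x_i − a_i)/19, with x_0 = x:
  x_0 = 29/4;  a_0 = 12;  x_1 = (x_0 − 12)/19 = -1/4
  x_1 = -1/4;  a_1 = 14;  x_2 = (x_1 − 14)/19 = -3/4
  x_2 = -3/4;  a_2 = 4;  x_3 = (x_2 − 4)/19 = -1/4
  x_3 = -1/4;  a_3 = 14;  x_4 = (x_3 − 14)/19 = -3/4
  x_4 = -3/4;  a_4 = 4;  x_5 = (x_4 − 4)/19 = -1/4
  x_5 = -1/4;  a_5 = 14;  x_6 = (x_5 − 14)/19 = -3/4
Digits: (12, 14, 4, 14, 4, 14).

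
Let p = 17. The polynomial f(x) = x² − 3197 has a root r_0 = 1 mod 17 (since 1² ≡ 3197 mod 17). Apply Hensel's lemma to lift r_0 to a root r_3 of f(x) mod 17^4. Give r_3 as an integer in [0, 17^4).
r_3 = 56220 (mod 83521)

Hensel's recurrence: r_{i+1} = r_i − f(r_i)·(f′(r_i))^{-1} mod 17^{i+2}, with f′(x) = 2x. Iterate:
  r_0 = 1 (mod 17)
  r_1 = 154 (mod 289)
  r_2 = 2177 (mod 4913)
  r_3 = 56220 (mod 83521)
Final: r_3 = 56220, and one checks f(r_3) ≡ 0 mod 17^4.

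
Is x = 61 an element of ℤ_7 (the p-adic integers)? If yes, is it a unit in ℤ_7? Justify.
x ∈ ℤ_7^× (unit); v_7(x) = 0

ℤ_7 = {x ∈ ℚ_7 : v_7(x) ≥ 0} and ℤ_7^× = {x ∈ ℤ_7 : v_7(x) = 0}. Here v_7(61) = v_7(num) − v_7(den) = 0; compare against these criteria.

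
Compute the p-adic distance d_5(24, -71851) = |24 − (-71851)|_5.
d_5(24, -71851) = 1/3125

Step 1 — x − y = 24 − (-71851) = 71875. Step 2 — v_5(71875) = 5 (factor: 71875 = (5^5 · 23); the sign does not affect v_p). Step 3 — |x − y|_5 = 5^{-5} = 1/3125.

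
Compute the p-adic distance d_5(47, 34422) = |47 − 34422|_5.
d_5(47, 34422) = 1/3125

Step 1 — x − y = 47 − 34422 = -34375. Step 2 — v_5(-34375) = 5 (factor: -34375 = −(5^5 · 11); the sign does not affect v_p). Step 3 — |x − y|_5 = 5^{-5} = 1/3125.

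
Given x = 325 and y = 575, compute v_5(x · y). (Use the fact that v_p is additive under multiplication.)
v_5(186875) = 4

v_p(x) = 2 (factor: 325 = 5^2 · 13); v_p(y) = 2 (factor: 575 = 5^2 · 23). Additivity: v_p(xy) = v_p(x) + v_p(y) = 2 + 2 = 4. (Direct check: xy = 186875 = 5^4 · (299).)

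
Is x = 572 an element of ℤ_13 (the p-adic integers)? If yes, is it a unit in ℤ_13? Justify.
x ∈ ℤ_13 but not a unit; v_13(x) = 1 > 0

ℤ_13 = {x ∈ ℚ_13 : v_13(x) ≥ 0} and ℤ_13^× = {x ∈ ℤ_13 : v_13(x) = 0}. Here v_13(572) = v_13(num) − v_13(den) = 1; compare against these criteria.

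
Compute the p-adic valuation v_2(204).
v_2(204) = 2

v_2(n) is the largest exponent k such that 2^k divides n. Factor out: 204 = 2^2 · 51. (Sign doesn't affect v_p.) So v_2(204) = 2.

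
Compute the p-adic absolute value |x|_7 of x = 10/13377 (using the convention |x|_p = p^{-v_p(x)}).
|10/13377|_7 = 343

Step 1 — compute v_7(x) by factoring powers of 7 out of the numerator and denominator: v_7(10/13377) = -3. Step 2 — apply |x|_p = p^{-v_p(x)} = 7^{3} = 343.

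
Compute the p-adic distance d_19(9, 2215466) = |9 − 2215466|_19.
d_19(9, 2215466) = 1/130321

Step 1 — x − y = 9 − 2215466 = -2215457. Step 2 — v_19(-2215457) = 4 (factor: -2215457 = −(19^4 · 17); the sign does not affect v_p). Step 3 — |x − y|_19 = 19^{-4} = 1/130321.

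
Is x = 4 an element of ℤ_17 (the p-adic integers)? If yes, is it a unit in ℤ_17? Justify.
x ∈ ℤ_17^× (unit); v_17(x) = 0

ℤ_17 = {x ∈ ℚ_17 : v_17(x) ≥ 0} and ℤ_17^× = {x ∈ ℤ_17 : v_17(x) = 0}. Here v_17(4) = v_17(num) − v_17(den) = 0; compare against these criteria.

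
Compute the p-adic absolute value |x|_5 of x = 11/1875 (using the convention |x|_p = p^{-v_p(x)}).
|11/1875|_5 = 625

Step 1 — compute v_5(x) by factoring powers of 5 out of the numerator and denominator: v_5(11/1875) = -4. Step 2 — apply |x|_p = p^{-v_p(x)} = 5^{4} = 625.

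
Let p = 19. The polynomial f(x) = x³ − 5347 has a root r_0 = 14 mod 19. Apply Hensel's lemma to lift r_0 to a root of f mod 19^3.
r_2 = 3187 (mod 6859)

Hensel: r_{i+1} = r_i − f(r_i)/f′(r_i) mod 19^{i+2}, where f′(x) = 3x². Iterate:
  r_0 = 14 (mod 19)
  r_1 = 299 (mod 361)
  r_2 = 3187 (mod 6859)
Final: r = 3187 with f(r) ≡ 0 mod 19^3.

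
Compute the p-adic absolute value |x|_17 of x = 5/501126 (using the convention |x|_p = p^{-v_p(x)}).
|5/501126|_17 = 83521

Step 1 — compute v_17(x) by factoring powers of 17 out of the numerator and denominator: v_17(5/501126) = -4. Step 2 — apply |x|_p = p^{-v_p(x)} = 17^{4} = 83521.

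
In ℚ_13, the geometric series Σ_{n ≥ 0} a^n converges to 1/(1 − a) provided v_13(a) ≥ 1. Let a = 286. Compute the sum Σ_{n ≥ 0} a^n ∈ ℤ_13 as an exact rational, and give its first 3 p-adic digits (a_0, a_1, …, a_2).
Σ a^n = 1/(1 − a) = -1/285;  first 3 digits = (1, 9, 4)

v_13(a) = 1 ≥ 1, so the series converges in ℤ_13 to 1/(1 − a) = 1/(1 − 286) = -1/285. Expand this rational in ℤ_13: compute digits iteratively via d_i = x_i mod 13, x_{i+1} = (x_i − d_i)/13. The first 3 digits are (1, 9, 4).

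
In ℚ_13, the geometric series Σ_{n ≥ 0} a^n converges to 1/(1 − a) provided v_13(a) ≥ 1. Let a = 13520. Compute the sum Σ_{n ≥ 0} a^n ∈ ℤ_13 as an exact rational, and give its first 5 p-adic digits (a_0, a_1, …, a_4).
Σ a^n = 1/(1 − a) = -1/13519;  first 5 digits = (1, 0, 2, 6, 4)

v_13(a) = 2 ≥ 1, so the series converges in ℤ_13 to 1/(1 − a) = 1/(1 − 13520) = -1/13519. Expand this rational in ℤ_13: compute digits iteratively via d_i = x_i mod 13, x_{i+1} = (x_i − d_i)/13. The first 5 digits are (1, 0, 2, 6, 4).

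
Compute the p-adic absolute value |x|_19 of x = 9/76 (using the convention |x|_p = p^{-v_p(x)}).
|9/76|_19 = 19

Step 1 — compute v_19(x) by factoring powers of 19 out of the numerator and denominator: v_19(9/76) = -1. Step 2 — apply |x|_p = p^{-v_p(x)} = 19^{1} = 19.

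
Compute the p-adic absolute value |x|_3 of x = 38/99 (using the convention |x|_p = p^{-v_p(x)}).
|38/99|_3 = 9

Step 1 — compute v_3(x) by factoring powers of 3 out of the numerator and denominator: v_3(38/99) = -2. Step 2 — apply |x|_p = p^{-v_p(x)} = 3^{2} = 9.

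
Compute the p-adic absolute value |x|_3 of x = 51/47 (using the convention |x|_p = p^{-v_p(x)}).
|51/47|_3 = 1/3

Step 1 — compute v_3(x) by factoring powers of 3 out of the numerator and denominator: v_3(51/47) = 1. Step 2 — apply |x|_p = p^{-v_p(x)} = 3^{-1} = 1/3.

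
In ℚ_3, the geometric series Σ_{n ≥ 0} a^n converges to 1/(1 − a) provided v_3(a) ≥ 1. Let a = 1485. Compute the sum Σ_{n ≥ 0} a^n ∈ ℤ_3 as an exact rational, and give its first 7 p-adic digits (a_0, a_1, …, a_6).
Σ a^n = 1/(1 − a) = -1/1484;  first 7 digits = (1, 0, 0, 1, 0, 0, 0)

v_3(a) = 3 ≥ 1, so the series converges in ℤ_3 to 1/(1 − a) = 1/(1 − 1485) = -1/1484. Expand this rational in ℤ_3: compute digits iteratively via d_i = x_i mod 3, x_{i+1} = (x_i − d_i)/3. The first 7 digits are (1, 0, 0, 1, 0, 0, 0).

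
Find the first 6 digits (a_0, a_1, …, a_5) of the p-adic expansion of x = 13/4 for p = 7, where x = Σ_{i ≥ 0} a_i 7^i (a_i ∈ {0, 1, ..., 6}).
(a_0, …, a_5) = (5, 5, 1, 5, 1, 5)

v_7(13/4) = 0 (numerator and denominator both coprime to 7), so x ∈ ℤ_7^×. Compute digits iteratively via a_i = x_i mod 7, x_{i+1} = (x_i − a_i)/7, with x_0 = x:
  x_0 = 13/4;  a_0 = 5;  x_1 = (x_0 − 5)/7 = -1/4
  x_1 = -1/4;  a_1 = 5;  x_2 = (x_1 − 5)/7 = -3/4
  x_2 = -3/4;  a_2 = 1;  x_3 = (x_2 − 1)/7 = -1/4
  x_3 = -1/4;  a_3 = 5;  x_4 = (x_3 − 5)/7 = -3/4
  x_4 = -3/4;  a_4 = 1;  x_5 = (x_4 − 1)/7 = -1/4
  x_5 = -1/4;  a_5 = 5;  x_6 = (x_5 − 5)/7 = -3/4
Digits: (5, 5, 1, 5, 1, 5).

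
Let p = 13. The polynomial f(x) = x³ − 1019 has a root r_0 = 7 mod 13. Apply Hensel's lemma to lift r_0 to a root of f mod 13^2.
r_1 = 7 (mod 169)

Hensel: r_{i+1} = r_i − f(r_i)/f′(r_i) mod 13^{i+2}, where f′(x) = 3x². Iterate:
  r_0 = 7 (mod 13)
  r_1 = 7 (mod 169)
Final: r = 7 with f(r) ≡ 0 mod 13^2.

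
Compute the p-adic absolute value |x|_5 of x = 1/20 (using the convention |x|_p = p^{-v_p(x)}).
|1/20|_5 = 5

Step 1 — compute v_5(x) by factoring powers of 5 out of the numerator and denominator: v_5(1/20) = -1. Step 2 — apply |x|_p = p^{-v_p(x)} = 5^{1} = 5.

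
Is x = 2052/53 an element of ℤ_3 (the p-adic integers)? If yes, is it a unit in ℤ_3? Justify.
x ∈ ℤ_3 but not a unit; v_3(x) = 3 > 0

ℤ_3 = {x ∈ ℚ_3 : v_3(x) ≥ 0} and ℤ_3^× = {x ∈ ℤ_3 : v_3(x) = 0}. Here v_3(2052/53) = v_3(num) − v_3(den) = 3; compare against these criteria.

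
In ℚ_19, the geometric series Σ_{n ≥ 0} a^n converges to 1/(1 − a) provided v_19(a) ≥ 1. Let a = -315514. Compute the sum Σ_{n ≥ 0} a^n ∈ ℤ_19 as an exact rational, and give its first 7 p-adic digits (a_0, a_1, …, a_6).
Σ a^n = 1/(1 − a) = 1/315515;  first 7 digits = (1, 0, 0, 11, 16, 18, 6)

v_19(a) = 3 ≥ 1, so the series converges in ℤ_19 to 1/(1 − a) = 1/(1 − (-315514)) = 1/315515. Expand this rational in ℤ_19: compute digits iteratively via d_i = x_i mod 19, x_{i+1} = (x_i − d_i)/19. The first 7 digits are (1, 0, 0, 11, 16, 18, 6).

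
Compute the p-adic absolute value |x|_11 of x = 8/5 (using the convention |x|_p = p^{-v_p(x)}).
|8/5|_11 = 1

Step 1 — compute v_11(x) by factoring powers of 11 out of the numerator and denominator: v_11(8/5) = 0. Step 2 — apply |x|_p = p^{-v_p(x)} = 11^{0} = 1.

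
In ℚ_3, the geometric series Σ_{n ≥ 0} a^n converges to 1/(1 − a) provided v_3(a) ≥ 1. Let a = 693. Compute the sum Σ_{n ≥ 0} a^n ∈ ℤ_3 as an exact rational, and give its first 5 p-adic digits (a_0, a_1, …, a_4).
Σ a^n = 1/(1 − a) = -1/692;  first 5 digits = (1, 0, 2, 1, 0)

v_3(a) = 2 ≥ 1, so the series converges in ℤ_3 to 1/(1 − a) = 1/(1 − 693) = -1/692. Expand this rational in ℤ_3: compute digits iteratively via d_i = x_i mod 3, x_{i+1} = (x_i − d_i)/3. The first 5 digits are (1, 0, 2, 1, 0).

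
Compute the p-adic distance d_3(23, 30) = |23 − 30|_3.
d_3(23, 30) = 1

Step 1 — x − y = 23 − 30 = -7. Step 2 — v_3(-7) = 0 (factor: -7 = −(3^0 · 7); the sign does not affect v_p). Step 3 — |x − y|_3 = 3^{0} = 1.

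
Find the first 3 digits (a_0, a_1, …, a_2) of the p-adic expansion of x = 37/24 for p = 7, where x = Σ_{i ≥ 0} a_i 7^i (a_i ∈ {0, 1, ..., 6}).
(a_0, …, a_2) = (3, 3, 1)

v_7(37/24) = 0 (numerator and denominator both coprime to 7), so x ∈ ℤ_7^×. Compute digits iteratively via a_i = x_i mod 7, x_{i+1} = (x_i − a_i)/7, with x_0 = x:
  x_0 = 37/24;  a_0 = 3;  x_1 = (x_0 − 3)/7 = -5/24
  x_1 = -5/24;  a_1 = 3;  x_2 = (x_1 − 3)/7 = -11/24
  x_2 = -11/24;  a_2 = 1;  x_3 = (x_2 − 1)/7 = -5/24
Digits: (3, 3, 1).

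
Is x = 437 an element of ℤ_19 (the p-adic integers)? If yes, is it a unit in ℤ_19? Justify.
x ∈ ℤ_19 but not a unit; v_19(x) = 1 > 0

ℤ_19 = {x ∈ ℚ_19 : v_19(x) ≥ 0} and ℤ_19^× = {x ∈ ℤ_19 : v_19(x) = 0}. Here v_19(437) = v_19(num) − v_19(den) = 1; compare against these criteria.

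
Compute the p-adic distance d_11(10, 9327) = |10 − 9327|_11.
d_11(10, 9327) = 1/1331

Step 1 — x − y = 10 − 9327 = -9317. Step 2 — v_11(-9317) = 3 (factor: -9317 = −(11^3 · 7); the sign does not affect v_p). Step 3 — |x − y|_11 = 11^{-3} = 1/1331.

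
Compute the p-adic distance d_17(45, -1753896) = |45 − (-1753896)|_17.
d_17(45, -1753896) = 1/83521

Step 1 — x − y = 45 − (-1753896) = 1753941. Step 2 — v_17(1753941) = 4 (factor: 1753941 = (17^4 · 21); the sign does not affect v_p). Step 3 — |x − y|_17 = 17^{-4} = 1/83521.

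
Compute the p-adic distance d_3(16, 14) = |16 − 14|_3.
d_3(16, 14) = 1

Step 1 — x − y = 16 − 14 = 2. Step 2 — v_3(2) = 0 (factor: 2 = (3^0 · 2); the sign does not affect v_p). Step 3 — |x − y|_3 = 3^{0} = 1.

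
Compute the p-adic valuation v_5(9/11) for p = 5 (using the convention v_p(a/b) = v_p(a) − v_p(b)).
v_5(9/11) = 0

Factor powers of 5 from the numerator and denominator of the reduced fraction: 9 = 5^0 · 9 and 11 = 5^0 · 11. Apply v_p(a/b) = v_p(a) − v_p(b): v_5(9/11) = 0 − 0 = 0.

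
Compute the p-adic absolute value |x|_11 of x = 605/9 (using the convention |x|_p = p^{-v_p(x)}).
|605/9|_11 = 1/121

Step 1 — compute v_11(x) by factoring powers of 11 out of the numerator and denominator: v_11(605/9) = 2. Step 2 — apply |x|_p = p^{-v_p(x)} = 11^{-2} = 1/121.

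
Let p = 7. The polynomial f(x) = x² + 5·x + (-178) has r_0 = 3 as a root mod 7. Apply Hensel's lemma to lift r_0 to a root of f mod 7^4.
r_3 = 997 (mod 2401)

Hensel: r_{i+1} = r_i − f(r_i)·(f′(r_i))^{-1} mod 7^{i+2}, f′(x) = 2x + 5. Iterate:
  r_0 = 3 (mod 7)
  r_1 = 17 (mod 49)
  r_2 = 311 (mod 343)
  r_3 = 997 (mod 2401)
Final: r = 997 satisfies f(r) ≡ 0 mod 7^4.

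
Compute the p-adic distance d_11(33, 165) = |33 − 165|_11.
d_11(33, 165) = 1/11

Step 1 — x − y = 33 − 165 = -132. Step 2 — v_11(-132) = 1 (factor: -132 = −(11^1 · 12); the sign does not affect v_p). Step 3 — |x − y|_11 = 11^{-1} = 1/11.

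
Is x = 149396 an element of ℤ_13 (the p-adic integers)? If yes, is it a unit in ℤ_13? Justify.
x ∈ ℤ_13 but not a unit; v_13(x) = 3 > 0

ℤ_13 = {x ∈ ℚ_13 : v_13(x) ≥ 0} and ℤ_13^× = {x ∈ ℤ_13 : v_13(x) = 0}. Here v_13(149396) = v_13(num) − v_13(den) = 3; compare against these criteria.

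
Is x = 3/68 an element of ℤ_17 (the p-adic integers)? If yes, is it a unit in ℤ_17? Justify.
x ∉ ℤ_17 (v_17(x) = -1 < 0)

ℤ_17 = {x ∈ ℚ_17 : v_17(x) ≥ 0} and ℤ_17^× = {x ∈ ℤ_17 : v_17(x) = 0}. Here v_17(3/68) = v_17(num) − v_17(den) = -1; compare against these criteria.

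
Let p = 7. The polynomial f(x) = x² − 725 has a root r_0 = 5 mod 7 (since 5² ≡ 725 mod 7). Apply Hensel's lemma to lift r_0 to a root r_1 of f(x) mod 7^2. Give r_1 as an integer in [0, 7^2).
r_1 = 26 (mod 49)

Hensel's recurrence: r_{i+1} = r_i − f(r_i)·(f′(r_i))^{-1} mod 7^{i+2}, with f′(x) = 2x. Iterate:
  r_0 = 5 (mod 7)
  r_1 = 26 (mod 49)
Final: r_1 = 26, and one checks f(r_1) ≡ 0 mod 7^2.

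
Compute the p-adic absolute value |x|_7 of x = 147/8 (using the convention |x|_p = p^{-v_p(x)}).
|147/8|_7 = 1/49

Step 1 — compute v_7(x) by factoring powers of 7 out of the numerator and denominator: v_7(147/8) = 2. Step 2 — apply |x|_p = p^{-v_p(x)} = 7^{-2} = 1/49.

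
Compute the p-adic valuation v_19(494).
v_19(494) = 1

v_19(n) is the largest exponent k such that 19^k divides n. Factor out: 494 = 19^1 · 26. (Sign doesn't affect v_p.) So v_19(494) = 1.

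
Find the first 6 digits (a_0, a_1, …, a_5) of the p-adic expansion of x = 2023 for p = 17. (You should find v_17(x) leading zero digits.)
(a_0, …, a_5) = (0, 0, 7, 0, 0, 0)

v_17(2023) = 2, so a_0 = ... = a_1 = 0. Factor out: x = 17^2 · u with u = 7 a unit in ℤ_17. Expand u iteratively via a_{v+i} = u_i mod 17, u_{i+1} = (u_i − a_{v+i})/17:
  u_0 = 7;  a_2 = 7;  u_1 = (u_0 − 7)/17 = 0
  u_1 = 0;  a_3 = 0;  u_2 = (u_1 − 0)/17 = 0
  u_2 = 0;  a_4 = 0;  u_3 = (u_2 − 0)/17 = 0
  u_3 = 0;  a_5 = 0;  u_4 = (u_3 − 0)/17 = 0
Digits: (0, 0, 7, 0, 0, 0).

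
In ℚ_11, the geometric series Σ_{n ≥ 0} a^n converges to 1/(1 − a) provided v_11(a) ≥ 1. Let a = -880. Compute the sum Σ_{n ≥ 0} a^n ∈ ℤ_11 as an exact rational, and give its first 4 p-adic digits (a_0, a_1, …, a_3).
Σ a^n = 1/(1 − a) = 1/881;  first 4 digits = (1, 8, 1, 4)

v_11(a) = 1 ≥ 1, so the series converges in ℤ_11 to 1/(1 − a) = 1/(1 − (-880)) = 1/881. Expand this rational in ℤ_11: compute digits iteratively via d_i = x_i mod 11, x_{i+1} = (x_i − d_i)/11. The first 4 digits are (1, 8, 1, 4).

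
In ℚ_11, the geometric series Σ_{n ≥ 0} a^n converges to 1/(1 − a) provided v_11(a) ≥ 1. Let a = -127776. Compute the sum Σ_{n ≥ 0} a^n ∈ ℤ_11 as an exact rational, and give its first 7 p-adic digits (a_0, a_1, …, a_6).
Σ a^n = 1/(1 − a) = 1/127777;  first 7 digits = (1, 0, 0, 3, 2, 10, 8)

v_11(a) = 3 ≥ 1, so the series converges in ℤ_11 to 1/(1 − a) = 1/(1 − (-127776)) = 1/127777. Expand this rational in ℤ_11: compute digits iteratively via d_i = x_i mod 11, x_{i+1} = (x_i − d_i)/11. The first 7 digits are (1, 0, 0, 3, 2, 10, 8).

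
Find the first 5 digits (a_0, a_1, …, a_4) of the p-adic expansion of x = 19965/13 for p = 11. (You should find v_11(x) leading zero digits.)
(a_0, …, a_4) = (0, 0, 0, 2, 5)

v_11(19965/13) = 3, so a_0 = ... = a_2 = 0. Factor out: x = 11^3 · u with u = 15/13 a unit in ℤ_11. Expand u iteratively via a_{v+i} = u_i mod 11, u_{i+1} = (u_i − a_{v+i})/11:
  u_0 = 15/13;  a_3 = 2;  u_1 = (u_0 − 2)/11 = -1/13
  u_1 = -1/13;  a_4 = 5;  u_2 = (u_1 − 5)/11 = -6/13
Digits: (0, 0, 0, 2, 5).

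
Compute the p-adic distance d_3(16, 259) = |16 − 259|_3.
d_3(16, 259) = 1/243

Step 1 — x − y = 16 − 259 = -243. Step 2 — v_3(-243) = 5 (factor: -243 = −(3^5 · 1); the sign does not affect v_p). Step 3 — |x − y|_3 = 3^{-5} = 1/243.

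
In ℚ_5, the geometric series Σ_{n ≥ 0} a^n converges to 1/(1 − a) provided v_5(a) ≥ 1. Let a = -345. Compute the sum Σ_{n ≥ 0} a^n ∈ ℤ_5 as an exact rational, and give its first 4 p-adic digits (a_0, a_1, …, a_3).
Σ a^n = 1/(1 − a) = 1/346;  first 4 digits = (1, 1, 2, 0)

v_5(a) = 1 ≥ 1, so the series converges in ℤ_5 to 1/(1 − a) = 1/(1 − (-345)) = 1/346. Expand this rational in ℤ_5: compute digits iteratively via d_i = x_i mod 5, x_{i+1} = (x_i − d_i)/5. The first 4 digits are (1, 1, 2, 0).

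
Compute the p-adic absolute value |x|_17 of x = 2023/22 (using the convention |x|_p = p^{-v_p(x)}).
|2023/22|_17 = 1/289

Step 1 — compute v_17(x) by factoring powers of 17 out of the numerator and denominator: v_17(2023/22) = 2. Step 2 — apply |x|_p = p^{-v_p(x)} = 17^{-2} = 1/289.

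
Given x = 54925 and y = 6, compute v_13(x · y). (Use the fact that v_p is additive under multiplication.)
v_13(329550) = 3

v_p(x) = 3 (factor: 54925 = 13^3 · 25); v_p(y) = 0 (factor: 6 = 13^0 · 6). Additivity: v_p(xy) = v_p(x) + v_p(y) = 3 + 0 = 3. (Direct check: xy = 329550 = 13^3 · (150).)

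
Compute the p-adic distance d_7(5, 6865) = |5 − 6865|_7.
d_7(5, 6865) = 1/343

Step 1 — x − y = 5 − 6865 = -6860. Step 2 — v_7(-6860) = 3 (factor: -6860 = −(7^3 · 20); the sign does not affect v_p). Step 3 — |x − y|_7 = 7^{-3} = 1/343.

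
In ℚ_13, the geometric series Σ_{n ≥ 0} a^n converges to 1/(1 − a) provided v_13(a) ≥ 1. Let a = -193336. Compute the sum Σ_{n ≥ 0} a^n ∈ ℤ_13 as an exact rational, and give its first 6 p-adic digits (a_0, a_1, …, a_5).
Σ a^n = 1/(1 − a) = 1/193337;  first 6 digits = (1, 0, 0, 3, 6, 12)

v_13(a) = 3 ≥ 1, so the series converges in ℤ_13 to 1/(1 − a) = 1/(1 − (-193336)) = 1/193337. Expand this rational in ℤ_13: compute digits iteratively via d_i = x_i mod 13, x_{i+1} = (x_i − d_i)/13. The first 6 digits are (1, 0, 0, 3, 6, 12).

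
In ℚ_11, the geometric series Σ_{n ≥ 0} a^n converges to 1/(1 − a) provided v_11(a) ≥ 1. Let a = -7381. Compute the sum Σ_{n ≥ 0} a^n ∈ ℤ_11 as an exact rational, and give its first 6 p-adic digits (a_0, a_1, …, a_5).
Σ a^n = 1/(1 − a) = 1/7382;  first 6 digits = (1, 0, 5, 5, 2, 8)

v_11(a) = 2 ≥ 1, so the series converges in ℤ_11 to 1/(1 − a) = 1/(1 − (-7381)) = 1/7382. Expand this rational in ℤ_11: compute digits iteratively via d_i = x_i mod 11, x_{i+1} = (x_i − d_i)/11. The first 6 digits are (1, 0, 5, 5, 2, 8).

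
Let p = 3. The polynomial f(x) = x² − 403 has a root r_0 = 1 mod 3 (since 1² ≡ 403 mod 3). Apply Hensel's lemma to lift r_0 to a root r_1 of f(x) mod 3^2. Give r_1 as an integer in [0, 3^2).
r_1 = 4 (mod 9)

Hensel's recurrence: r_{i+1} = r_i − f(r_i)·(f′(r_i))^{-1} mod 3^{i+2}, with f′(x) = 2x. Iterate:
  r_0 = 1 (mod 3)
  r_1 = 4 (mod 9)
Final: r_1 = 4, and one checks f(r_1) ≡ 0 mod 3^2.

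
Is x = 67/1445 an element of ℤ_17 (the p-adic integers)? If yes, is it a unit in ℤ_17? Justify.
x ∉ ℤ_17 (v_17(x) = -2 < 0)

ℤ_17 = {x ∈ ℚ_17 : v_17(x) ≥ 0} and ℤ_17^× = {x ∈ ℤ_17 : v_17(x) = 0}. Here v_17(67/1445) = v_17(num) − v_17(den) = -2; compare against these criteria.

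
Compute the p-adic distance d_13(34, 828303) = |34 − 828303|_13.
d_13(34, 828303) = 1/28561

Step 1 — x − y = 34 − 828303 = -828269. Step 2 — v_13(-828269) = 4 (factor: -828269 = −(13^4 · 29); the sign does not affect v_p). Step 3 — |x − y|_13 = 13^{-4} = 1/28561.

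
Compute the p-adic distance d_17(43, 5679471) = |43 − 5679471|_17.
d_17(43, 5679471) = 1/1419857

Step 1 — x − y = 43 − 5679471 = -5679428. Step 2 — v_17(-5679428) = 5 (factor: -5679428 = −(17^5 · 4); the sign does not affect v_p). Step 3 — |x − y|_17 = 17^{-5} = 1/1419857.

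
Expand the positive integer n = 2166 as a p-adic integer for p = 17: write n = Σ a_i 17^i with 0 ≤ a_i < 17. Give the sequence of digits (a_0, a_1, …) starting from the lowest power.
(a_0, a_1, …) = (7, 8, 7)

Repeated division by 17 gives the digits low-to-high: 2166 = 7 + 8·17^1 + 7·17^2. Digit sequence: (7, 8, 7).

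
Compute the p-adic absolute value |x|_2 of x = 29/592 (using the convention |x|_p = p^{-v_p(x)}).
|29/592|_2 = 16

Step 1 — compute v_2(x) by factoring powers of 2 out of the numerator and denominator: v_2(29/592) = -4. Step 2 — apply |x|_p = p^{-v_p(x)} = 2^{4} = 16.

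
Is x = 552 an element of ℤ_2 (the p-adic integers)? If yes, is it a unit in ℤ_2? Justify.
x ∈ ℤ_2 but not a unit; v_2(x) = 3 > 0

ℤ_2 = {x ∈ ℚ_2 : v_2(x) ≥ 0} and ℤ_2^× = {x ∈ ℤ_2 : v_2(x) = 0}. Here v_2(552) = v_2(num) − v_2(den) = 3; compare against these criteria.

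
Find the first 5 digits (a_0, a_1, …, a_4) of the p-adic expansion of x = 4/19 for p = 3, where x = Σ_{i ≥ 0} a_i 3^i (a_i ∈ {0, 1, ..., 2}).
(a_0, …, a_4) = (1, 1, 1, 0, 0)

v_3(4/19) = 0 (numerator and denominator both coprime to 3), so x ∈ ℤ_3^×. Compute digits iteratively via a_i = x_i mod 3, x_{i+1} = (x_i − a_i)/3, with x_0 = x:
  x_0 = 4/19;  a_0 = 1;  x_1 = (x_0 − 1)/3 = -5/19
  x_1 = -5/19;  a_1 = 1;  x_2 = (x_1 − 1)/3 = -8/19
  x_2 = -8/19;  a_2 = 1;  x_3 = (x_2 − 1)/3 = -9/19
  x_3 = -9/19;  a_3 = 0;  x_4 = (x_3 − 0)/3 = -3/19
  x_4 = -3/19;  a_4 = 0;  x_5 = (x_4 − 0)/3 = -1/19
Digits: (1, 1, 1, 0, 0).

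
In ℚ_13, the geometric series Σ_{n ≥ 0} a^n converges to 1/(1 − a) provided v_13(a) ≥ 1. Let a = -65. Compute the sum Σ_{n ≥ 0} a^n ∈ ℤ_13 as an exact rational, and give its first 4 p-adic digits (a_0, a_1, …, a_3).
Σ a^n = 1/(1 − a) = 1/66;  first 4 digits = (1, 8, 11, 6)

v_13(a) = 1 ≥ 1, so the series converges in ℤ_13 to 1/(1 − a) = 1/(1 − (-65)) = 1/66. Expand this rational in ℤ_13: compute digits iteratively via d_i = x_i mod 13, x_{i+1} = (x_i − d_i)/13. The first 4 digits are (1, 8, 11, 6).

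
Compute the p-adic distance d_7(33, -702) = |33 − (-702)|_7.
d_7(33, -702) = 1/49

Step 1 — x − y = 33 − (-702) = 735. Step 2 — v_7(735) = 2 (factor: 735 = (7^2 · 15); the sign does not affect v_p). Step 3 — |x − y|_7 = 7^{-2} = 1/49.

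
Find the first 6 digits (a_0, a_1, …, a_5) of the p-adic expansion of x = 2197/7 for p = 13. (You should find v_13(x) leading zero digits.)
(a_0, …, a_5) = (0, 0, 0, 2, 11, 1)

v_13(2197/7) = 3, so a_0 = ... = a_2 = 0. Factor out: x = 13^3 · u with u = 1/7 a unit in ℤ_13. Expand u iteratively via a_{v+i} = u_i mod 13, u_{i+1} = (u_i − a_{v+i})/13:
  u_0 = 1/7;  a_3 = 2;  u_1 = (u_0 − 2)/13 = -1/7
  u_1 = -1/7;  a_4 = 11;  u_2 = (u_1 − 11)/13 = -6/7
  u_2 = -6/7;  a_5 = 1;  u_3 = (u_2 − 1)/13 = -1/7
Digits: (0, 0, 0, 2, 11, 1).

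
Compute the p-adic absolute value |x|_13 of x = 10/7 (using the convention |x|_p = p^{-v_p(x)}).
|10/7|_13 = 1

Step 1 — compute v_13(x) by factoring powers of 13 out of the numerator and denominator: v_13(10/7) = 0. Step 2 — apply |x|_p = p^{-v_p(x)} = 13^{0} = 1.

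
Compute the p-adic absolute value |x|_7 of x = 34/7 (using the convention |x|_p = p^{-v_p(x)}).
|34/7|_7 = 7

Step 1 — compute v_7(x) by factoring powers of 7 out of the numerator and denominator: v_7(34/7) = -1. Step 2 — apply |x|_p = p^{-v_p(x)} = 7^{1} = 7.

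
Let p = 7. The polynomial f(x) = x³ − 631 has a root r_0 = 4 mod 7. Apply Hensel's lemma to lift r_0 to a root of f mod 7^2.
r_1 = 25 (mod 49)

Hensel: r_{i+1} = r_i − f(r_i)/f′(r_i) mod 7^{i+2}, where f′(x) = 3x². Iterate:
  r_0 = 4 (mod 7)
  r_1 = 25 (mod 49)
Final: r = 25 with f(r) ≡ 0 mod 7^2.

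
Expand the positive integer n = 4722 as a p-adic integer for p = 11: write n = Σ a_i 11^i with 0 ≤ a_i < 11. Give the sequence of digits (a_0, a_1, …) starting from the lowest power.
(a_0, a_1, …) = (3, 0, 6, 3)

Repeated division by 11 gives the digits low-to-high: 4722 = 3 + 6·11^2 + 3·11^3. Digit sequence: (3, 0, 6, 3).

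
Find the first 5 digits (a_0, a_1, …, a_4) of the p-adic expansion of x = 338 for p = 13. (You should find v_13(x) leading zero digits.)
(a_0, …, a_4) = (0, 0, 2, 0, 0)

v_13(338) = 2, so a_0 = ... = a_1 = 0. Factor out: x = 13^2 · u with u = 2 a unit in ℤ_13. Expand u iteratively via a_{v+i} = u_i mod 13, u_{i+1} = (u_i − a_{v+i})/13:
  u_0 = 2;  a_2 = 2;  u_1 = (u_0 − 2)/13 = 0
  u_1 = 0;  a_3 = 0;  u_2 = (u_1 − 0)/13 = 0
  u_2 = 0;  a_4 = 0;  u_3 = (u_2 − 0)/13 = 0
Digits: (0, 0, 2, 0, 0).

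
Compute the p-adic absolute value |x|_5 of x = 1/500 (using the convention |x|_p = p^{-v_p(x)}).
|1/500|_5 = 125

Step 1 — compute v_5(x) by factoring powers of 5 out of the numerator and denominator: v_5(1/500) = -3. Step 2 — apply |x|_p = p^{-v_p(x)} = 5^{3} = 125.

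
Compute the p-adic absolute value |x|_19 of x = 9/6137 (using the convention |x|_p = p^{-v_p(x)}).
|9/6137|_19 = 361

Step 1 — compute v_19(x) by factoring powers of 19 out of the numerator and denominator: v_19(9/6137) = -2. Step 2 — apply |x|_p = p^{-v_p(x)} = 19^{2} = 361.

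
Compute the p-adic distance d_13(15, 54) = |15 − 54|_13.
d_13(15, 54) = 1/13

Step 1 — x − y = 15 − 54 = -39. Step 2 — v_13(-39) = 1 (factor: -39 = −(13^1 · 3); the sign does not affect v_p). Step 3 — |x − y|_13 = 13^{-1} = 1/13.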